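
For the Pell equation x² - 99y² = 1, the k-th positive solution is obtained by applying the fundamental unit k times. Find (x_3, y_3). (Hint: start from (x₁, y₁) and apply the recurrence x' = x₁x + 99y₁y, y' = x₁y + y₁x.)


Step 1: Find the fundamental solution (x₁, y₁) of x² - 99y² = 1.
  Expand √99 as a continued fraction. a₀ = ⌊√99⌋ = 9; iterate m_{k+1} = d_k·a_k − m_k, d_{k+1} = (99 − m_{k+1}²)/d_k, a_{k+1} = ⌊(a₀ + m_{k+1})/d_{k+1}⌋ (starting m₀ = 0, d₀ = 1), with convergents p_k = a_k·p_{k-1} + p_{k-2}, q_k = a_k·q_{k-1} + q_{k-2} (p₋₁ = 1, q₋₁ = 0):
  k = 0: a₀ = 9; p₀/q₀ = 9/1; p₀² − 99·q₀² = 81 − 99 = -18.
  k = 1: m = 9, d = 18, a = ⌊(9 + 9)/18⌋ = 1; p/q = (1·9 + 1)/(1·1 + 0) = 10/1; p² − 99·q² = 100 − 99 = 1.
  The first convergent with p² − 99·q² = 1 gives the fundamental solution (x₁, y₁) = (10, 1).
Step 2: Apply the recurrence (x_{n+1}, y_{n+1}) = (x₁x_n + 99y₁y_n, x₁y_n + y₁x_n) repeatedly.
  From (x_1, y_1) = (10, 1): x_2 = 10·10 + 99·1·1 = 199; y_2 = 10·1 + 1·10 = 20.
  From (x_2, y_2) = (199, 20): x_3 = 10·199 + 99·1·20 = 3970; y_3 = 10·20 + 1·199 = 399.
Step 3: Verify x_3² - 99·y_3² = 15760900 - 15760899 = 1 (should be 1). ✓

(x_1, y_1) = (10, 1); (x_3, y_3) = (3970, 399).


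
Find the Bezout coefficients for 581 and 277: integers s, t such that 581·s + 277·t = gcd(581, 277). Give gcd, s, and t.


Euclidean algorithm on (581, 277) — divide until remainder is 0:
  581 = 2 · 277 + 27
  277 = 10 · 27 + 7
  27 = 3 · 7 + 6
  7 = 1 · 6 + 1
  6 = 6 · 1 + 0
gcd(581, 277) = 1.
Track Bezout coefficients alongside the remainders: start with r₀ = 581 = a·1 + b·0 (s = 1, t = 0) and r₁ = 277 = a·0 + b·1 (s = 0, t = 1); each new remainder r_{k+1} = r_{k-1} − q_k·r_k inherits s_{k+1} = s_{k-1} − q_k·s_k, t_{k+1} = t_{k-1} − q_k·t_k, so r_k = a·s_k + b·t_k at every step:
  q = 2: r = 27, s = 1 − 2·0 = 1, t = 0 − 2·1 = -2  (check: 581·1 + 277·(-2) = 27)
  q = 10: r = 7, s = 0 − 10·1 = -10, t = 1 − 10·(-2) = 21  (check: 581·(-10) + 277·21 = 7)
  q = 3: r = 6, s = 1 − 3·(-10) = 31, t = -2 − 3·21 = -65  (check: 581·31 + 277·(-65) = 6)
  q = 1: r = 1, s = -10 − 1·31 = -41, t = 21 − 1·(-65) = 86  (check: 581·(-41) + 277·86 = 1)
The row with r = 1 (the gcd) gives the Bezout coefficients s = -41, t = 86.
Result: 581 · (-41) + 277 · (86) = 1.

gcd(581, 277) = 1; s = -41, t = 86 (check: 581·(-41) + 277·86 = 1).


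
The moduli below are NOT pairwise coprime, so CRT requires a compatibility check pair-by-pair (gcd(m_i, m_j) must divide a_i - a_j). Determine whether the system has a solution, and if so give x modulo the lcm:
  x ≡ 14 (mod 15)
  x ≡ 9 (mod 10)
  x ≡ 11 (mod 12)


Moduli 15, 10, 12 are not pairwise coprime, so CRT works modulo lcm(m_i) when all pairwise compatibility conditions hold.
Pairwise compatibility: gcd(m_i, m_j) must divide a_i - a_j for every pair.
Merge one congruence at a time:
  Start: x ≡ 14 (mod 15).
  Combine with x ≡ 9 (mod 10): gcd(15, 10) = 5; 9 - 14 = -5, which IS divisible by 5, so compatible.
    Write x = 14 + 15·t and substitute into x ≡ 9 (mod 10): 15·t ≡ 9 − 14 = -5 (mod 10).
    Divide the congruence (and modulus) by g = 5: 3·t ≡ -1 (mod 2).
    Reduce coefficients mod 2: 1·t ≡ 1 (mod 2).
    So t ≡ 1 (mod 2).
    Then x = 14 + 15·1 = 29, valid modulo lcm(15, 10) = 30: x ≡ 29 (mod 30).
  Combine with x ≡ 11 (mod 12): gcd(30, 12) = 6; 11 - 29 = -18, which IS divisible by 6, so compatible.
    Write x = 29 + 30·t and substitute into x ≡ 11 (mod 12): 30·t ≡ 11 − 29 = -18 (mod 12).
    Divide the congruence (and modulus) by g = 6: 5·t ≡ -3 (mod 2).
    Reduce coefficients mod 2: 1·t ≡ 1 (mod 2).
    So t ≡ 1 (mod 2).
    Then x = 29 + 30·1 = 59, valid modulo lcm(30, 12) = 60: x ≡ 59 (mod 60).
Verify: 59 mod 15 = 14, 59 mod 10 = 9, 59 mod 12 = 11.

x ≡ 59 (mod 60).


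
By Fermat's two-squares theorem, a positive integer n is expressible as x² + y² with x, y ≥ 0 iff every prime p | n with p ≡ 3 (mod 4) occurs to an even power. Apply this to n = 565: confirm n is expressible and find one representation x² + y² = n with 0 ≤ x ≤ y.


Step 1: Factor n = 565 = 5 · 113.
Step 2: Check the mod-4 condition on each prime factor: 5 ≡ 1 (mod 4), exponent 1; 113 ≡ 1 (mod 4), exponent 1.
All primes ≡ 3 (mod 4) appear to even exponent (or don't appear), so by the two-squares theorem n IS expressible as a sum of two squares.
Step 3: Build a representation. Here n = 5 · 113 is a product of primes ≡ 1 (mod 4). Each prime p ≡ 1 (mod 4) is itself a sum of two squares; find a² by testing p − a² for a perfect square:
  5: 5 − 1² = 4 = 2² ⇒ 5 = 1² + 2².
  113: 113 − 1² = 112, 113 − 2² = 109, 113 − 3² = 104, 113 − 4² = 97, 113 − 5² = 88, 113 − 6² = 77, 113 − 7² = 64 = 8² ⇒ 113 = 7² + 8².
  Combine using the Brahmagupta–Fibonacci identity (a² + b²)(c² + d²) = (ac − bd)² + (ad + bc)² = (ac + bd)² + (ad − bc)²:
  5 · 113 = 565: from (1² + 2²)(7² + 8²), take (1·7 − 2·8, 1·8 + 2·7) = (7 − 16, 8 + 14) = (-9, 22); dropping signs (only squares matter) gives (9, 22); check 9² + 22² = 81 + 484 = 565 ✓.
Step 4: Order so x ≤ y and verify: 9² + 22² = 81 + 484 = 565 = n. ✓

n = 565 = 9² + 22² (one valid representation with x ≤ y).


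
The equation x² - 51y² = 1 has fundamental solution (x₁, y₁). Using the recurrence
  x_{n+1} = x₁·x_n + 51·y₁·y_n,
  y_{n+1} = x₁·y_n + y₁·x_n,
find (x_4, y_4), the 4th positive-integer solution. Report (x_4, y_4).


Step 1: Find the fundamental solution (x₁, y₁) of x² - 51y² = 1.
  Expand √51 as a continued fraction. a₀ = ⌊√51⌋ = 7; iterate m_{k+1} = d_k·a_k − m_k, d_{k+1} = (51 − m_{k+1}²)/d_k, a_{k+1} = ⌊(a₀ + m_{k+1})/d_{k+1}⌋ (starting m₀ = 0, d₀ = 1), with convergents p_k = a_k·p_{k-1} + p_{k-2}, q_k = a_k·q_{k-1} + q_{k-2} (p₋₁ = 1, q₋₁ = 0):
  k = 0: a₀ = 7; p₀/q₀ = 7/1; p₀² − 51·q₀² = 49 − 51 = -2.
  k = 1: m = 7, d = 2, a = ⌊(7 + 7)/2⌋ = 7; p/q = (7·7 + 1)/(7·1 + 0) = 50/7; p² − 51·q² = 2500 − 2499 = 1.
  The first convergent with p² − 51·q² = 1 gives the fundamental solution (x₁, y₁) = (50, 7).
Step 2: Apply the recurrence (x_{n+1}, y_{n+1}) = (x₁x_n + 51y₁y_n, x₁y_n + y₁x_n) repeatedly.
  From (x_1, y_1) = (50, 7): x_2 = 50·50 + 51·7·7 = 4999; y_2 = 50·7 + 7·50 = 700.
  From (x_2, y_2) = (4999, 700): x_3 = 50·4999 + 51·7·700 = 499850; y_3 = 50·700 + 7·4999 = 69993.
  From (x_3, y_3) = (499850, 69993): x_4 = 50·499850 + 51·7·69993 = 49980001; y_4 = 50·69993 + 7·499850 = 6998600.
Step 3: Verify x_4² - 51·y_4² = 2498000499960001 - 2498000499960000 = 1 (should be 1). ✓

(x_1, y_1) = (50, 7); (x_4, y_4) = (49980001, 6998600).


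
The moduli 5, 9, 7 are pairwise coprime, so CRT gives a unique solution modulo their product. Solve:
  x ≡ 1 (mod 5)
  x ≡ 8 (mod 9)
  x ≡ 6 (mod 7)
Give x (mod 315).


Moduli 5, 9, 7 are pairwise coprime; by CRT there is a unique solution modulo M = 5 · 9 · 7 = 315.
Solve pairwise, accumulating the modulus:
  Start with x ≡ 1 (mod 5).
  Combine with x ≡ 8 (mod 9): since gcd(5, 9) = 1, we get a unique residue mod 45.
    Write x = 1 + 5·t and substitute into x ≡ 8 (mod 9): 5·t ≡ 8 − 1 = 7 (mod 9).
    The inverse of 5 mod 9 is 2 (since 5·2 = 10 = 1·9 + 1), so t ≡ 2·7 = 14 ≡ 5 (mod 9).
    Then x = 1 + 5·5 = 26, valid modulo lcm(5, 9) = 45: x ≡ 26 (mod 45).
  Combine with x ≡ 6 (mod 7): since gcd(45, 7) = 1, we get a unique residue mod 315.
    Write x = 26 + 45·t and substitute into x ≡ 6 (mod 7): 45·t ≡ 6 − 26 = -20 (mod 7).
    Reduce coefficients mod 7: 3·t ≡ 1 (mod 7).
    The inverse of 3 mod 7 is 5 (since 3·5 = 15 = 2·7 + 1), so t ≡ 5·1 = 5 ≡ 5 (mod 7).
    Then x = 26 + 45·5 = 251, valid modulo lcm(45, 7) = 315: x ≡ 251 (mod 315).
Verify: 251 mod 5 = 1 ✓, 251 mod 9 = 8 ✓, 251 mod 7 = 6 ✓.

x ≡ 251 (mod 315).


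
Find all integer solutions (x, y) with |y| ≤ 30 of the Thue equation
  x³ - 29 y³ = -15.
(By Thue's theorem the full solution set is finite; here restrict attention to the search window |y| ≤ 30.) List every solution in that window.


The equation is x³ - 29y³ = -15. For fixed y, x³ = 29·y³ − 15, so a solution requires the RHS to be a perfect cube.
Strategy: iterate y from -30 to 30, compute RHS = 29·y³ − 15, and check whether it is a (positive or negative) perfect cube.
Check small values of y:
  y = 0: RHS = -15 is not a perfect cube.
  y = 1: RHS = 14 is not a perfect cube.
  y = -1: RHS = -44 is not a perfect cube.
  y = 2: RHS = 217 is not a perfect cube.
  y = -2: RHS = -247 is not a perfect cube.
  y = 3: RHS = 768 is not a perfect cube.
  y = -3: RHS = -798 is not a perfect cube.
Continuing the search up to |y| = 30 finds no solutions either.
No (x, y) in the scanned range satisfies the equation.

No integer solutions with |y| ≤ 30.


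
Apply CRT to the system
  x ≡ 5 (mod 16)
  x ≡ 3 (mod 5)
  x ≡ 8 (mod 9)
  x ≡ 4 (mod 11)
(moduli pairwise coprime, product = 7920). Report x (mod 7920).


Product of moduli M = 16 · 5 · 9 · 11 = 7920.
Merge one congruence at a time:
  Start: x ≡ 5 (mod 16).
  Combine with x ≡ 3 (mod 5); new modulus lcm = 80.
    Write x = 5 + 16·t and substitute into x ≡ 3 (mod 5): 16·t ≡ 3 − 5 = -2 (mod 5).
    Reduce coefficients mod 5: 1·t ≡ 3 (mod 5).
    So t ≡ 3 (mod 5).
    Then x = 5 + 16·3 = 53, valid modulo lcm(16, 5) = 80: x ≡ 53 (mod 80).
  Combine with x ≡ 8 (mod 9); new modulus lcm = 720.
    Write x = 53 + 80·t and substitute into x ≡ 8 (mod 9): 80·t ≡ 8 − 53 = -45 (mod 9).
    Reduce coefficients mod 9: 8·t ≡ 0 (mod 9).
    The inverse of 8 mod 9 is 8 (since 8·8 = 64 = 7·9 + 1), so t ≡ 8·0 = 0 ≡ 0 (mod 9).
    Then x = 53 + 80·0 = 53, valid modulo lcm(80, 9) = 720: x ≡ 53 (mod 720).
  Combine with x ≡ 4 (mod 11); new modulus lcm = 7920.
    Write x = 53 + 720·t and substitute into x ≡ 4 (mod 11): 720·t ≡ 4 − 53 = -49 (mod 11).
    Reduce coefficients mod 11: 5·t ≡ 6 (mod 11).
    The inverse of 5 mod 11 is 9 (since 5·9 = 45 = 4·11 + 1), so t ≡ 9·6 = 54 ≡ 10 (mod 11).
    Then x = 53 + 720·10 = 7253, valid modulo lcm(720, 11) = 7920: x ≡ 7253 (mod 7920).
Verify against each original: 7253 mod 16 = 5, 7253 mod 5 = 3, 7253 mod 9 = 8, 7253 mod 11 = 4.

x ≡ 7253 (mod 7920).


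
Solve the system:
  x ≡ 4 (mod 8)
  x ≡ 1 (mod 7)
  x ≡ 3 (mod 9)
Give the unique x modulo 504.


Moduli 8, 7, 9 are pairwise coprime; by CRT there is a unique solution modulo M = 8 · 7 · 9 = 504.
Solve pairwise, accumulating the modulus:
  Start with x ≡ 4 (mod 8).
  Combine with x ≡ 1 (mod 7): since gcd(8, 7) = 1, we get a unique residue mod 56.
    Write x = 4 + 8·t and substitute into x ≡ 1 (mod 7): 8·t ≡ 1 − 4 = -3 (mod 7).
    Reduce coefficients mod 7: 1·t ≡ 4 (mod 7).
    So t ≡ 4 (mod 7).
    Then x = 4 + 8·4 = 36, valid modulo lcm(8, 7) = 56: x ≡ 36 (mod 56).
  Combine with x ≡ 3 (mod 9): since gcd(56, 9) = 1, we get a unique residue mod 504.
    Write x = 36 + 56·t and substitute into x ≡ 3 (mod 9): 56·t ≡ 3 − 36 = -33 (mod 9).
    Reduce coefficients mod 9: 2·t ≡ 3 (mod 9).
    The inverse of 2 mod 9 is 5 (since 2·5 = 10 = 1·9 + 1), so t ≡ 5·3 = 15 ≡ 6 (mod 9).
    Then x = 36 + 56·6 = 372, valid modulo lcm(56, 9) = 504: x ≡ 372 (mod 504).
Verify: 372 mod 8 = 4 ✓, 372 mod 7 = 1 ✓, 372 mod 9 = 3 ✓.

x ≡ 372 (mod 504).


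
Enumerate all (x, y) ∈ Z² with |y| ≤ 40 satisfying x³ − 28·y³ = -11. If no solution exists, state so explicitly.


The equation is x³ - 28y³ = -11. For fixed y, x³ = 28·y³ − 11, so a solution requires the RHS to be a perfect cube.
Strategy: iterate y from -40 to 40, compute RHS = 28·y³ − 11, and check whether it is a (positive or negative) perfect cube.
Check small values of y:
  y = 0: RHS = -11 is not a perfect cube.
  y = 1: RHS = 17 is not a perfect cube.
  y = -1: RHS = -39 is not a perfect cube.
  y = 2: RHS = 213 is not a perfect cube.
  y = -2: RHS = -235 is not a perfect cube.
  y = 3: RHS = 745 is not a perfect cube.
  y = -3: RHS = -767 is not a perfect cube.
Continuing the search up to |y| = 40 finds no solutions either.
No (x, y) in the scanned range satisfies the equation.

No integer solutions with |y| ≤ 40.


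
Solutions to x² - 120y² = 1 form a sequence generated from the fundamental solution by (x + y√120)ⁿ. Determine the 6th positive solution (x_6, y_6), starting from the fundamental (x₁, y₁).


Step 1: Find the fundamental solution (x₁, y₁) of x² - 120y² = 1.
  Expand √120 as a continued fraction. a₀ = ⌊√120⌋ = 10; iterate m_{k+1} = d_k·a_k − m_k, d_{k+1} = (120 − m_{k+1}²)/d_k, a_{k+1} = ⌊(a₀ + m_{k+1})/d_{k+1}⌋ (starting m₀ = 0, d₀ = 1), with convergents p_k = a_k·p_{k-1} + p_{k-2}, q_k = a_k·q_{k-1} + q_{k-2} (p₋₁ = 1, q₋₁ = 0):
  k = 0: a₀ = 10; p₀/q₀ = 10/1; p₀² − 120·q₀² = 100 − 120 = -20.
  k = 1: m = 10, d = 20, a = ⌊(10 + 10)/20⌋ = 1; p/q = (1·10 + 1)/(1·1 + 0) = 11/1; p² − 120·q² = 121 − 120 = 1.
  The first convergent with p² − 120·q² = 1 gives the fundamental solution (x₁, y₁) = (11, 1).
Step 2: Apply the recurrence (x_{n+1}, y_{n+1}) = (x₁x_n + 120y₁y_n, x₁y_n + y₁x_n) repeatedly.
  From (x_1, y_1) = (11, 1): x_2 = 11·11 + 120·1·1 = 241; y_2 = 11·1 + 1·11 = 22.
  From (x_2, y_2) = (241, 22): x_3 = 11·241 + 120·1·22 = 5291; y_3 = 11·22 + 1·241 = 483.
  From (x_3, y_3) = (5291, 483): x_4 = 11·5291 + 120·1·483 = 116161; y_4 = 11·483 + 1·5291 = 10604.
  From (x_4, y_4) = (116161, 10604): x_5 = 11·116161 + 120·1·10604 = 2550251; y_5 = 11·10604 + 1·116161 = 232805.
  From (x_5, y_5) = (2550251, 232805): x_6 = 11·2550251 + 120·1·232805 = 55989361; y_6 = 11·232805 + 1·2550251 = 5111106.
Step 3: Verify x_6² - 120·y_6² = 3134808545188321 - 3134808545188320 = 1 (should be 1). ✓

(x_1, y_1) = (11, 1); (x_6, y_6) = (55989361, 5111106).


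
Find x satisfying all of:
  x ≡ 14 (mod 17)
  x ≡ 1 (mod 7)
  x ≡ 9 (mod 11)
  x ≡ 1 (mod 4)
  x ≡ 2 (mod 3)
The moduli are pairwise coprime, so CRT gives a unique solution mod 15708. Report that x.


Product of moduli M = 17 · 7 · 11 · 4 · 3 = 15708.
Merge one congruence at a time:
  Start: x ≡ 14 (mod 17).
  Combine with x ≡ 1 (mod 7); new modulus lcm = 119.
    Write x = 14 + 17·t and substitute into x ≡ 1 (mod 7): 17·t ≡ 1 − 14 = -13 (mod 7).
    Reduce coefficients mod 7: 3·t ≡ 1 (mod 7).
    The inverse of 3 mod 7 is 5 (since 3·5 = 15 = 2·7 + 1), so t ≡ 5·1 = 5 ≡ 5 (mod 7).
    Then x = 14 + 17·5 = 99, valid modulo lcm(17, 7) = 119: x ≡ 99 (mod 119).
  Combine with x ≡ 9 (mod 11); new modulus lcm = 1309.
    Write x = 99 + 119·t and substitute into x ≡ 9 (mod 11): 119·t ≡ 9 − 99 = -90 (mod 11).
    Reduce coefficients mod 11: 9·t ≡ 9 (mod 11).
    The inverse of 9 mod 11 is 5 (since 9·5 = 45 = 4·11 + 1), so t ≡ 5·9 = 45 ≡ 1 (mod 11).
    Then x = 99 + 119·1 = 218, valid modulo lcm(119, 11) = 1309: x ≡ 218 (mod 1309).
  Combine with x ≡ 1 (mod 4); new modulus lcm = 5236.
    Write x = 218 + 1309·t and substitute into x ≡ 1 (mod 4): 1309·t ≡ 1 − 218 = -217 (mod 4).
    Reduce coefficients mod 4: 1·t ≡ 3 (mod 4).
    So t ≡ 3 (mod 4).
    Then x = 218 + 1309·3 = 4145, valid modulo lcm(1309, 4) = 5236: x ≡ 4145 (mod 5236).
  Combine with x ≡ 2 (mod 3); new modulus lcm = 15708.
    Write x = 4145 + 5236·t and substitute into x ≡ 2 (mod 3): 5236·t ≡ 2 − 4145 = -4143 (mod 3).
    Reduce coefficients mod 3: 1·t ≡ 0 (mod 3).
    So t ≡ 0 (mod 3).
    Then x = 4145 + 5236·0 = 4145, valid modulo lcm(5236, 3) = 15708: x ≡ 4145 (mod 15708).
Verify against each original: 4145 mod 17 = 14, 4145 mod 7 = 1, 4145 mod 11 = 9, 4145 mod 4 = 1, 4145 mod 3 = 2.

x ≡ 4145 (mod 15708).


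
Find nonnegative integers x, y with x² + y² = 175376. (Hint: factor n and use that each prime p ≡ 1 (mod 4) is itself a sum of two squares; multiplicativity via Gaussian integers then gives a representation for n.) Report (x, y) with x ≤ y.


Step 1: Factor n = 175376 = 2^4 · 97 · 113.
Step 2: Check the mod-4 condition on each prime factor: 2 = 2 (special); 97 ≡ 1 (mod 4), exponent 1; 113 ≡ 1 (mod 4), exponent 1.
All primes ≡ 3 (mod 4) appear to even exponent (or don't appear), so by the two-squares theorem n IS expressible as a sum of two squares.
Step 3: Build a representation. Group n = k² · m with k = 4 and m = 97 · 113 = 10961 (a product of primes ≡ 1 (mod 4)); a representation of m scales to one of n via (k·x)² + (k·y)² = k²(x² + y²). Each prime p ≡ 1 (mod 4) is itself a sum of two squares; find a² by testing p − a² for a perfect square:
  97: 97 − 1² = 96, 97 − 2² = 93, 97 − 3² = 88, 97 − 4² = 81 = 9² ⇒ 97 = 4² + 9².
  113: 113 − 1² = 112, 113 − 2² = 109, 113 − 3² = 104, 113 − 4² = 97, 113 − 5² = 88, 113 − 6² = 77, 113 − 7² = 64 = 8² ⇒ 113 = 7² + 8².
  Combine using the Brahmagupta–Fibonacci identity (a² + b²)(c² + d²) = (ac − bd)² + (ad + bc)² = (ac + bd)² + (ad − bc)²:
  97 · 113 = 10961: from (4² + 9²)(7² + 8²), take (4·7 − 9·8, 4·8 + 9·7) = (28 − 72, 32 + 63) = (-44, 95); dropping signs (only squares matter) gives (44, 95); check 44² + 95² = 1936 + 9025 = 10961 ✓.
  Scale by k = 4: (4·44, 4·95) = (176, 380).
Step 4: Order so x ≤ y and verify: 176² + 380² = 30976 + 144400 = 175376 = n. ✓

n = 175376 = 176² + 380² (one valid representation with x ≤ y).


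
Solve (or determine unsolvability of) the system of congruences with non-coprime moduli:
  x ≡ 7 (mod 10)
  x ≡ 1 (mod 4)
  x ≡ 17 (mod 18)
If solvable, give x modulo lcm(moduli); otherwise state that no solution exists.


Moduli 10, 4, 18 are not pairwise coprime, so CRT works modulo lcm(m_i) when all pairwise compatibility conditions hold.
Pairwise compatibility: gcd(m_i, m_j) must divide a_i - a_j for every pair.
Merge one congruence at a time:
  Start: x ≡ 7 (mod 10).
  Combine with x ≡ 1 (mod 4): gcd(10, 4) = 2; 1 - 7 = -6, which IS divisible by 2, so compatible.
    Write x = 7 + 10·t and substitute into x ≡ 1 (mod 4): 10·t ≡ 1 − 7 = -6 (mod 4).
    Divide the congruence (and modulus) by g = 2: 5·t ≡ -3 (mod 2).
    Reduce coefficients mod 2: 1·t ≡ 1 (mod 2).
    So t ≡ 1 (mod 2).
    Then x = 7 + 10·1 = 17, valid modulo lcm(10, 4) = 20: x ≡ 17 (mod 20).
  Combine with x ≡ 17 (mod 18): gcd(20, 18) = 2; 17 - 17 = 0, which IS divisible by 2, so compatible.
    Write x = 17 + 20·t and substitute into x ≡ 17 (mod 18): 20·t ≡ 17 − 17 = 0 (mod 18).
    Divide the congruence (and modulus) by g = 2: 10·t ≡ 0 (mod 9).
    Reduce coefficients mod 9: 1·t ≡ 0 (mod 9).
    So t ≡ 0 (mod 9).
    Then x = 17 + 20·0 = 17, valid modulo lcm(20, 18) = 180: x ≡ 17 (mod 180).
Verify: 17 mod 10 = 7, 17 mod 4 = 1, 17 mod 18 = 17.

x ≡ 17 (mod 180).


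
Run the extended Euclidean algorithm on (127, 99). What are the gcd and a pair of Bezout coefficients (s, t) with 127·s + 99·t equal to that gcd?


Euclidean algorithm on (127, 99) — divide until remainder is 0:
  127 = 1 · 99 + 28
  99 = 3 · 28 + 15
  28 = 1 · 15 + 13
  15 = 1 · 13 + 2
  13 = 6 · 2 + 1
  2 = 2 · 1 + 0
gcd(127, 99) = 1.
Track Bezout coefficients alongside the remainders: start with r₀ = 127 = a·1 + b·0 (s = 1, t = 0) and r₁ = 99 = a·0 + b·1 (s = 0, t = 1); each new remainder r_{k+1} = r_{k-1} − q_k·r_k inherits s_{k+1} = s_{k-1} − q_k·s_k, t_{k+1} = t_{k-1} − q_k·t_k, so r_k = a·s_k + b·t_k at every step:
  q = 1: r = 28, s = 1 − 1·0 = 1, t = 0 − 1·1 = -1  (check: 127·1 + 99·(-1) = 28)
  q = 3: r = 15, s = 0 − 3·1 = -3, t = 1 − 3·(-1) = 4  (check: 127·(-3) + 99·4 = 15)
  q = 1: r = 13, s = 1 − 1·(-3) = 4, t = -1 − 1·4 = -5  (check: 127·4 + 99·(-5) = 13)
  q = 1: r = 2, s = -3 − 1·4 = -7, t = 4 − 1·(-5) = 9  (check: 127·(-7) + 99·9 = 2)
  q = 6: r = 1, s = 4 − 6·(-7) = 46, t = -5 − 6·9 = -59  (check: 127·46 + 99·(-59) = 1)
The row with r = 1 (the gcd) gives the Bezout coefficients s = 46, t = -59.
Result: 127 · (46) + 99 · (-59) = 1.

gcd(127, 99) = 1; s = 46, t = -59 (check: 127·46 + 99·(-59) = 1).


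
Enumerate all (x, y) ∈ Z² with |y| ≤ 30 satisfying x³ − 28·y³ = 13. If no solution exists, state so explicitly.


The equation is x³ - 28y³ = 13. For fixed y, x³ = 28·y³ + 13, so a solution requires the RHS to be a perfect cube.
Strategy: iterate y from -30 to 30, compute RHS = 28·y³ + 13, and check whether it is a (positive or negative) perfect cube.
Check small values of y:
  y = 0: RHS = 13 is not a perfect cube.
  y = 1: RHS = 41 is not a perfect cube.
  y = -1: RHS = -15 is not a perfect cube.
  y = 2: RHS = 237 is not a perfect cube.
  y = -2: RHS = -211 is not a perfect cube.
  y = 3: RHS = 769 is not a perfect cube.
  y = -3: RHS = -743 is not a perfect cube.
Continuing the search up to |y| = 30 finds no solutions either.
No (x, y) in the scanned range satisfies the equation.

No integer solutions with |y| ≤ 30.


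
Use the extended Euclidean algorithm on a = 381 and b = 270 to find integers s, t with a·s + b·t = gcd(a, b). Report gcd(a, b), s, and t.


Euclidean algorithm on (381, 270) — divide until remainder is 0:
  381 = 1 · 270 + 111
  270 = 2 · 111 + 48
  111 = 2 · 48 + 15
  48 = 3 · 15 + 3
  15 = 5 · 3 + 0
gcd(381, 270) = 3.
Track Bezout coefficients alongside the remainders: start with r₀ = 381 = a·1 + b·0 (s = 1, t = 0) and r₁ = 270 = a·0 + b·1 (s = 0, t = 1); each new remainder r_{k+1} = r_{k-1} − q_k·r_k inherits s_{k+1} = s_{k-1} − q_k·s_k, t_{k+1} = t_{k-1} − q_k·t_k, so r_k = a·s_k + b·t_k at every step:
  q = 1: r = 111, s = 1 − 1·0 = 1, t = 0 − 1·1 = -1  (check: 381·1 + 270·(-1) = 111)
  q = 2: r = 48, s = 0 − 2·1 = -2, t = 1 − 2·(-1) = 3  (check: 381·(-2) + 270·3 = 48)
  q = 2: r = 15, s = 1 − 2·(-2) = 5, t = -1 − 2·3 = -7  (check: 381·5 + 270·(-7) = 15)
  q = 3: r = 3, s = -2 − 3·5 = -17, t = 3 − 3·(-7) = 24  (check: 381·(-17) + 270·24 = 3)
The row with r = 3 (the gcd) gives the Bezout coefficients s = -17, t = 24.
Result: 381 · (-17) + 270 · (24) = 3.

gcd(381, 270) = 3; s = -17, t = 24 (check: 381·(-17) + 270·24 = 3).


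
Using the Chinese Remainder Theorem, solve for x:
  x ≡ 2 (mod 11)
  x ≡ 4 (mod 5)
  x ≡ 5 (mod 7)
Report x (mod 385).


Moduli 11, 5, 7 are pairwise coprime; by CRT there is a unique solution modulo M = 11 · 5 · 7 = 385.
Solve pairwise, accumulating the modulus:
  Start with x ≡ 2 (mod 11).
  Combine with x ≡ 4 (mod 5): since gcd(11, 5) = 1, we get a unique residue mod 55.
    Write x = 2 + 11·t and substitute into x ≡ 4 (mod 5): 11·t ≡ 4 − 2 = 2 (mod 5).
    Reduce coefficients mod 5: 1·t ≡ 2 (mod 5).
    So t ≡ 2 (mod 5).
    Then x = 2 + 11·2 = 24, valid modulo lcm(11, 5) = 55: x ≡ 24 (mod 55).
  Combine with x ≡ 5 (mod 7): since gcd(55, 7) = 1, we get a unique residue mod 385.
    Write x = 24 + 55·t and substitute into x ≡ 5 (mod 7): 55·t ≡ 5 − 24 = -19 (mod 7).
    Reduce coefficients mod 7: 6·t ≡ 2 (mod 7).
    The inverse of 6 mod 7 is 6 (since 6·6 = 36 = 5·7 + 1), so t ≡ 6·2 = 12 ≡ 5 (mod 7).
    Then x = 24 + 55·5 = 299, valid modulo lcm(55, 7) = 385: x ≡ 299 (mod 385).
Verify: 299 mod 11 = 2 ✓, 299 mod 5 = 4 ✓, 299 mod 7 = 5 ✓.

x ≡ 299 (mod 385).


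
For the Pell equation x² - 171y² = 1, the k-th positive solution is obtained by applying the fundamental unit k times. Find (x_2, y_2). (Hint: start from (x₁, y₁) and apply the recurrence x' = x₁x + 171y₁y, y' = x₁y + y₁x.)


Step 1: Find the fundamental solution (x₁, y₁) of x² - 171y² = 1.
  Expand √171 as a continued fraction. a₀ = ⌊√171⌋ = 13; iterate m_{k+1} = d_k·a_k − m_k, d_{k+1} = (171 − m_{k+1}²)/d_k, a_{k+1} = ⌊(a₀ + m_{k+1})/d_{k+1}⌋ (starting m₀ = 0, d₀ = 1), with convergents p_k = a_k·p_{k-1} + p_{k-2}, q_k = a_k·q_{k-1} + q_{k-2} (p₋₁ = 1, q₋₁ = 0):
  k = 0: a₀ = 13; p₀/q₀ = 13/1; p₀² − 171·q₀² = 169 − 171 = -2.
  k = 1: m = 13, d = 2, a = ⌊(13 + 13)/2⌋ = 13; p/q = (13·13 + 1)/(13·1 + 0) = 170/13; p² − 171·q² = 28900 − 28899 = 1.
  The first convergent with p² − 171·q² = 1 gives the fundamental solution (x₁, y₁) = (170, 13).
Step 2: Apply the recurrence (x_{n+1}, y_{n+1}) = (x₁x_n + 171y₁y_n, x₁y_n + y₁x_n) repeatedly.
  From (x_1, y_1) = (170, 13): x_2 = 170·170 + 171·13·13 = 57799; y_2 = 170·13 + 13·170 = 4420.
Step 3: Verify x_2² - 171·y_2² = 3340724401 - 3340724400 = 1 (should be 1). ✓

(x_1, y_1) = (170, 13); (x_2, y_2) = (57799, 4420).


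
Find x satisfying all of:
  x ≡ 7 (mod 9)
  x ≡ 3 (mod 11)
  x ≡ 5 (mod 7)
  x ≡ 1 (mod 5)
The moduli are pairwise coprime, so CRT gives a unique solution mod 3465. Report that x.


Product of moduli M = 9 · 11 · 7 · 5 = 3465.
Merge one congruence at a time:
  Start: x ≡ 7 (mod 9).
  Combine with x ≡ 3 (mod 11); new modulus lcm = 99.
    Write x = 7 + 9·t and substitute into x ≡ 3 (mod 11): 9·t ≡ 3 − 7 = -4 (mod 11).
    Reduce coefficients mod 11: 9·t ≡ 7 (mod 11).
    The inverse of 9 mod 11 is 5 (since 9·5 = 45 = 4·11 + 1), so t ≡ 5·7 = 35 ≡ 2 (mod 11).
    Then x = 7 + 9·2 = 25, valid modulo lcm(9, 11) = 99: x ≡ 25 (mod 99).
  Combine with x ≡ 5 (mod 7); new modulus lcm = 693.
    Write x = 25 + 99·t and substitute into x ≡ 5 (mod 7): 99·t ≡ 5 − 25 = -20 (mod 7).
    Reduce coefficients mod 7: 1·t ≡ 1 (mod 7).
    So t ≡ 1 (mod 7).
    Then x = 25 + 99·1 = 124, valid modulo lcm(99, 7) = 693: x ≡ 124 (mod 693).
  Combine with x ≡ 1 (mod 5); new modulus lcm = 3465.
    Write x = 124 + 693·t and substitute into x ≡ 1 (mod 5): 693·t ≡ 1 − 124 = -123 (mod 5).
    Reduce coefficients mod 5: 3·t ≡ 2 (mod 5).
    The inverse of 3 mod 5 is 2 (since 3·2 = 6 = 1·5 + 1), so t ≡ 2·2 = 4 ≡ 4 (mod 5).
    Then x = 124 + 693·4 = 2896, valid modulo lcm(693, 5) = 3465: x ≡ 2896 (mod 3465).
Verify against each original: 2896 mod 9 = 7, 2896 mod 11 = 3, 2896 mod 7 = 5, 2896 mod 5 = 1.

x ≡ 2896 (mod 3465).


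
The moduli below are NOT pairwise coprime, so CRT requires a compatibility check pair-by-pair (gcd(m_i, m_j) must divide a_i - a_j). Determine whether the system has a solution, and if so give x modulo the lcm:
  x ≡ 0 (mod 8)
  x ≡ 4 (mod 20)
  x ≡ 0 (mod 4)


Moduli 8, 20, 4 are not pairwise coprime, so CRT works modulo lcm(m_i) when all pairwise compatibility conditions hold.
Pairwise compatibility: gcd(m_i, m_j) must divide a_i - a_j for every pair.
Merge one congruence at a time:
  Start: x ≡ 0 (mod 8).
  Combine with x ≡ 4 (mod 20): gcd(8, 20) = 4; 4 - 0 = 4, which IS divisible by 4, so compatible.
    Write x = 0 + 8·t and substitute into x ≡ 4 (mod 20): 8·t ≡ 4 − 0 = 4 (mod 20).
    Divide the congruence (and modulus) by g = 4: 2·t ≡ 1 (mod 5).
    The inverse of 2 mod 5 is 3 (since 2·3 = 6 = 1·5 + 1), so t ≡ 3·1 = 3 ≡ 3 (mod 5).
    Then x = 0 + 8·3 = 24, valid modulo lcm(8, 20) = 40: x ≡ 24 (mod 40).
  Combine with x ≡ 0 (mod 4): gcd(40, 4) = 4; 0 - 24 = -24, which IS divisible by 4, so compatible.
    Write x = 24 + 40·t and substitute into x ≡ 0 (mod 4): 40·t ≡ 0 − 24 = -24 (mod 4).
    Divide the congruence (and modulus) by g = 4: 10·t ≡ -6 (mod 1).
    Modulo 1 every t works; take t = 0.
    Then x = 24 + 40·0 = 24, valid modulo lcm(40, 4) = 40: x ≡ 24 (mod 40).
Verify: 24 mod 8 = 0, 24 mod 20 = 4, 24 mod 4 = 0.

x ≡ 24 (mod 40).


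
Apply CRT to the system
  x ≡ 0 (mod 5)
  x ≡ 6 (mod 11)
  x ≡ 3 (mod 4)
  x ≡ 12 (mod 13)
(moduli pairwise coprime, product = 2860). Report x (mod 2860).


Product of moduli M = 5 · 11 · 4 · 13 = 2860.
Merge one congruence at a time:
  Start: x ≡ 0 (mod 5).
  Combine with x ≡ 6 (mod 11); new modulus lcm = 55.
    Write x = 0 + 5·t and substitute into x ≡ 6 (mod 11): 5·t ≡ 6 − 0 = 6 (mod 11).
    The inverse of 5 mod 11 is 9 (since 5·9 = 45 = 4·11 + 1), so t ≡ 9·6 = 54 ≡ 10 (mod 11).
    Then x = 0 + 5·10 = 50, valid modulo lcm(5, 11) = 55: x ≡ 50 (mod 55).
  Combine with x ≡ 3 (mod 4); new modulus lcm = 220.
    Write x = 50 + 55·t and substitute into x ≡ 3 (mod 4): 55·t ≡ 3 − 50 = -47 (mod 4).
    Reduce coefficients mod 4: 3·t ≡ 1 (mod 4).
    The inverse of 3 mod 4 is 3 (since 3·3 = 9 = 2·4 + 1), so t ≡ 3·1 = 3 ≡ 3 (mod 4).
    Then x = 50 + 55·3 = 215, valid modulo lcm(55, 4) = 220: x ≡ 215 (mod 220).
  Combine with x ≡ 12 (mod 13); new modulus lcm = 2860.
    Write x = 215 + 220·t and substitute into x ≡ 12 (mod 13): 220·t ≡ 12 − 215 = -203 (mod 13).
    Reduce coefficients mod 13: 12·t ≡ 5 (mod 13).
    The inverse of 12 mod 13 is 12 (since 12·12 = 144 = 11·13 + 1), so t ≡ 12·5 = 60 ≡ 8 (mod 13).
    Then x = 215 + 220·8 = 1975, valid modulo lcm(220, 13) = 2860: x ≡ 1975 (mod 2860).
Verify against each original: 1975 mod 5 = 0, 1975 mod 11 = 6, 1975 mod 4 = 3, 1975 mod 13 = 12.

x ≡ 1975 (mod 2860).


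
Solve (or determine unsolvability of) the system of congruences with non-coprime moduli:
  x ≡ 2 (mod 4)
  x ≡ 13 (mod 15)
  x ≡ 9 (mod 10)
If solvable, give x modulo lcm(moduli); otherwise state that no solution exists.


Moduli 4, 15, 10 are not pairwise coprime, so CRT works modulo lcm(m_i) when all pairwise compatibility conditions hold.
Pairwise compatibility: gcd(m_i, m_j) must divide a_i - a_j for every pair.
Merge one congruence at a time:
  Start: x ≡ 2 (mod 4).
  Combine with x ≡ 13 (mod 15): gcd(4, 15) = 1; 13 - 2 = 11, which IS divisible by 1, so compatible.
    Write x = 2 + 4·t and substitute into x ≡ 13 (mod 15): 4·t ≡ 13 − 2 = 11 (mod 15).
    The inverse of 4 mod 15 is 4 (since 4·4 = 16 = 1·15 + 1), so t ≡ 4·11 = 44 ≡ 14 (mod 15).
    Then x = 2 + 4·14 = 58, valid modulo lcm(4, 15) = 60: x ≡ 58 (mod 60).
  Combine with x ≡ 9 (mod 10): gcd(60, 10) = 10, and 9 - 58 = -49 is NOT divisible by 10.
    ⇒ system is inconsistent (no integer solution).

No solution (the system is inconsistent).


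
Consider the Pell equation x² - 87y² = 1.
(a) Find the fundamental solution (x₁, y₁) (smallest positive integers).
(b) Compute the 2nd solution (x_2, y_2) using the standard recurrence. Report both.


Step 1: Find the fundamental solution (x₁, y₁) of x² - 87y² = 1.
  Expand √87 as a continued fraction. a₀ = ⌊√87⌋ = 9; iterate m_{k+1} = d_k·a_k − m_k, d_{k+1} = (87 − m_{k+1}²)/d_k, a_{k+1} = ⌊(a₀ + m_{k+1})/d_{k+1}⌋ (starting m₀ = 0, d₀ = 1), with convergents p_k = a_k·p_{k-1} + p_{k-2}, q_k = a_k·q_{k-1} + q_{k-2} (p₋₁ = 1, q₋₁ = 0):
  k = 0: a₀ = 9; p₀/q₀ = 9/1; p₀² − 87·q₀² = 81 − 87 = -6.
  k = 1: m = 9, d = 6, a = ⌊(9 + 9)/6⌋ = 3; p/q = (3·9 + 1)/(3·1 + 0) = 28/3; p² − 87·q² = 784 − 783 = 1.
  The first convergent with p² − 87·q² = 1 gives the fundamental solution (x₁, y₁) = (28, 3).
Step 2: Apply the recurrence (x_{n+1}, y_{n+1}) = (x₁x_n + 87y₁y_n, x₁y_n + y₁x_n) repeatedly.
  From (x_1, y_1) = (28, 3): x_2 = 28·28 + 87·3·3 = 1567; y_2 = 28·3 + 3·28 = 168.
Step 3: Verify x_2² - 87·y_2² = 2455489 - 2455488 = 1 (should be 1). ✓

(x_1, y_1) = (28, 3); (x_2, y_2) = (1567, 168).


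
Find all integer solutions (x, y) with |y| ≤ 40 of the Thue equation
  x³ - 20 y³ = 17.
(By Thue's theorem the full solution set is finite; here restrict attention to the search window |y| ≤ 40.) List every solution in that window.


The equation is x³ - 20y³ = 17. For fixed y, x³ = 20·y³ + 17, so a solution requires the RHS to be a perfect cube.
Strategy: iterate y from -40 to 40, compute RHS = 20·y³ + 17, and check whether it is a (positive or negative) perfect cube.
Check small values of y:
  y = 0: RHS = 17 is not a perfect cube.
  y = 1: RHS = 37 is not a perfect cube.
  y = -1: RHS = -3 is not a perfect cube.
  y = 2: RHS = 177 is not a perfect cube.
  y = -2: RHS = -143 is not a perfect cube.
  y = 3: RHS = 557 is not a perfect cube.
  y = -3: RHS = -523 is not a perfect cube.
Continuing the search up to |y| = 40 finds no solutions either.
No (x, y) in the scanned range satisfies the equation.

No integer solutions with |y| ≤ 40.


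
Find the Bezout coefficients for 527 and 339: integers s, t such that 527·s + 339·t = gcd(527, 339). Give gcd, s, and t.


Euclidean algorithm on (527, 339) — divide until remainder is 0:
  527 = 1 · 339 + 188
  339 = 1 · 188 + 151
  188 = 1 · 151 + 37
  151 = 4 · 37 + 3
  37 = 12 · 3 + 1
  3 = 3 · 1 + 0
gcd(527, 339) = 1.
Track Bezout coefficients alongside the remainders: start with r₀ = 527 = a·1 + b·0 (s = 1, t = 0) and r₁ = 339 = a·0 + b·1 (s = 0, t = 1); each new remainder r_{k+1} = r_{k-1} − q_k·r_k inherits s_{k+1} = s_{k-1} − q_k·s_k, t_{k+1} = t_{k-1} − q_k·t_k, so r_k = a·s_k + b·t_k at every step:
  q = 1: r = 188, s = 1 − 1·0 = 1, t = 0 − 1·1 = -1  (check: 527·1 + 339·(-1) = 188)
  q = 1: r = 151, s = 0 − 1·1 = -1, t = 1 − 1·(-1) = 2  (check: 527·(-1) + 339·2 = 151)
  q = 1: r = 37, s = 1 − 1·(-1) = 2, t = -1 − 1·2 = -3  (check: 527·2 + 339·(-3) = 37)
  q = 4: r = 3, s = -1 − 4·2 = -9, t = 2 − 4·(-3) = 14  (check: 527·(-9) + 339·14 = 3)
  q = 12: r = 1, s = 2 − 12·(-9) = 110, t = -3 − 12·14 = -171  (check: 527·110 + 339·(-171) = 1)
The row with r = 1 (the gcd) gives the Bezout coefficients s = 110, t = -171.
Result: 527 · (110) + 339 · (-171) = 1.

gcd(527, 339) = 1; s = 110, t = -171 (check: 527·110 + 339·(-171) = 1).


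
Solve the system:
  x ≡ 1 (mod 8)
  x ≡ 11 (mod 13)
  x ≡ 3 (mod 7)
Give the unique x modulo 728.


Moduli 8, 13, 7 are pairwise coprime; by CRT there is a unique solution modulo M = 8 · 13 · 7 = 728.
Solve pairwise, accumulating the modulus:
  Start with x ≡ 1 (mod 8).
  Combine with x ≡ 11 (mod 13): since gcd(8, 13) = 1, we get a unique residue mod 104.
    Write x = 1 + 8·t and substitute into x ≡ 11 (mod 13): 8·t ≡ 11 − 1 = 10 (mod 13).
    The inverse of 8 mod 13 is 5 (since 8·5 = 40 = 3·13 + 1), so t ≡ 5·10 = 50 ≡ 11 (mod 13).
    Then x = 1 + 8·11 = 89, valid modulo lcm(8, 13) = 104: x ≡ 89 (mod 104).
  Combine with x ≡ 3 (mod 7): since gcd(104, 7) = 1, we get a unique residue mod 728.
    Write x = 89 + 104·t and substitute into x ≡ 3 (mod 7): 104·t ≡ 3 − 89 = -86 (mod 7).
    Reduce coefficients mod 7: 6·t ≡ 5 (mod 7).
    The inverse of 6 mod 7 is 6 (since 6·6 = 36 = 5·7 + 1), so t ≡ 6·5 = 30 ≡ 2 (mod 7).
    Then x = 89 + 104·2 = 297, valid modulo lcm(104, 7) = 728: x ≡ 297 (mod 728).
Verify: 297 mod 8 = 1 ✓, 297 mod 13 = 11 ✓, 297 mod 7 = 3 ✓.

x ≡ 297 (mod 728).


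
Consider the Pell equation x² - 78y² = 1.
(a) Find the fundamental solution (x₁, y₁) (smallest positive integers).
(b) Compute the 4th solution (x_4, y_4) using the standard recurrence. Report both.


Step 1: Find the fundamental solution (x₁, y₁) of x² - 78y² = 1.
  Expand √78 as a continued fraction. a₀ = ⌊√78⌋ = 8; iterate m_{k+1} = d_k·a_k − m_k, d_{k+1} = (78 − m_{k+1}²)/d_k, a_{k+1} = ⌊(a₀ + m_{k+1})/d_{k+1}⌋ (starting m₀ = 0, d₀ = 1), with convergents p_k = a_k·p_{k-1} + p_{k-2}, q_k = a_k·q_{k-1} + q_{k-2} (p₋₁ = 1, q₋₁ = 0):
  k = 0: a₀ = 8; p₀/q₀ = 8/1; p₀² − 78·q₀² = 64 − 78 = -14.
  k = 1: m = 8, d = 14, a = ⌊(8 + 8)/14⌋ = 1; p/q = (1·8 + 1)/(1·1 + 0) = 9/1; p² − 78·q² = 81 − 78 = 3.
  k = 2: m = 6, d = 3, a = ⌊(8 + 6)/3⌋ = 4; p/q = (4·9 + 8)/(4·1 + 1) = 44/5; p² − 78·q² = 1936 − 1950 = -14.
  k = 3: m = 6, d = 14, a = ⌊(8 + 6)/14⌋ = 1; p/q = (1·44 + 9)/(1·5 + 1) = 53/6; p² − 78·q² = 2809 − 2808 = 1.
  The first convergent with p² − 78·q² = 1 gives the fundamental solution (x₁, y₁) = (53, 6).
Step 2: Apply the recurrence (x_{n+1}, y_{n+1}) = (x₁x_n + 78y₁y_n, x₁y_n + y₁x_n) repeatedly.
  From (x_1, y_1) = (53, 6): x_2 = 53·53 + 78·6·6 = 5617; y_2 = 53·6 + 6·53 = 636.
  From (x_2, y_2) = (5617, 636): x_3 = 53·5617 + 78·6·636 = 595349; y_3 = 53·636 + 6·5617 = 67410.
  From (x_3, y_3) = (595349, 67410): x_4 = 53·595349 + 78·6·67410 = 63101377; y_4 = 53·67410 + 6·595349 = 7144824.
Step 3: Verify x_4² - 78·y_4² = 3981783779296129 - 3981783779296128 = 1 (should be 1). ✓

(x_1, y_1) = (53, 6); (x_4, y_4) = (63101377, 7144824).


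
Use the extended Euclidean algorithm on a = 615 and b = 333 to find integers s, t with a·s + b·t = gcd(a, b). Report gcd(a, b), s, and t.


Euclidean algorithm on (615, 333) — divide until remainder is 0:
  615 = 1 · 333 + 282
  333 = 1 · 282 + 51
  282 = 5 · 51 + 27
  51 = 1 · 27 + 24
  27 = 1 · 24 + 3
  24 = 8 · 3 + 0
gcd(615, 333) = 3.
Track Bezout coefficients alongside the remainders: start with r₀ = 615 = a·1 + b·0 (s = 1, t = 0) and r₁ = 333 = a·0 + b·1 (s = 0, t = 1); each new remainder r_{k+1} = r_{k-1} − q_k·r_k inherits s_{k+1} = s_{k-1} − q_k·s_k, t_{k+1} = t_{k-1} − q_k·t_k, so r_k = a·s_k + b·t_k at every step:
  q = 1: r = 282, s = 1 − 1·0 = 1, t = 0 − 1·1 = -1  (check: 615·1 + 333·(-1) = 282)
  q = 1: r = 51, s = 0 − 1·1 = -1, t = 1 − 1·(-1) = 2  (check: 615·(-1) + 333·2 = 51)
  q = 5: r = 27, s = 1 − 5·(-1) = 6, t = -1 − 5·2 = -11  (check: 615·6 + 333·(-11) = 27)
  q = 1: r = 24, s = -1 − 1·6 = -7, t = 2 − 1·(-11) = 13  (check: 615·(-7) + 333·13 = 24)
  q = 1: r = 3, s = 6 − 1·(-7) = 13, t = -11 − 1·13 = -24  (check: 615·13 + 333·(-24) = 3)
The row with r = 3 (the gcd) gives the Bezout coefficients s = 13, t = -24.
Result: 615 · (13) + 333 · (-24) = 3.

gcd(615, 333) = 3; s = 13, t = -24 (check: 615·13 + 333·(-24) = 3).


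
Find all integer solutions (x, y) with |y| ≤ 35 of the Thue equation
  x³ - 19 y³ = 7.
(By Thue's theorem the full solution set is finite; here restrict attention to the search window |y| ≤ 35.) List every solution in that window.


The equation is x³ - 19y³ = 7. For fixed y, x³ = 19·y³ + 7, so a solution requires the RHS to be a perfect cube.
Strategy: iterate y from -35 to 35, compute RHS = 19·y³ + 7, and check whether it is a (positive or negative) perfect cube.
Check small values of y:
  y = 0: RHS = 7 is not a perfect cube.
  y = 1: RHS = 26 is not a perfect cube.
  y = -1: RHS = -12 is not a perfect cube.
  y = 2: RHS = 159 is not a perfect cube.
  y = -2: RHS = -145 is not a perfect cube.
  y = 3: RHS = 520 is not a perfect cube.
  y = -3: RHS = -506 is not a perfect cube.
Continuing the search up to |y| = 35 finds no solutions either.
No (x, y) in the scanned range satisfies the equation.

No integer solutions with |y| ≤ 35.


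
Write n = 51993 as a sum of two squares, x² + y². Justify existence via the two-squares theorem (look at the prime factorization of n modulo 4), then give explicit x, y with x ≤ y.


Step 1: Factor n = 51993 = 3^2 · 53 · 109.
Step 2: Check the mod-4 condition on each prime factor: 3 ≡ 3 (mod 4), exponent 2 (must be even); 53 ≡ 1 (mod 4), exponent 1; 109 ≡ 1 (mod 4), exponent 1.
All primes ≡ 3 (mod 4) appear to even exponent (or don't appear), so by the two-squares theorem n IS expressible as a sum of two squares.
Step 3: Build a representation. Group n = k² · m with k = 3 and m = 53 · 109 = 5777 (a product of primes ≡ 1 (mod 4)); a representation of m scales to one of n via (k·x)² + (k·y)² = k²(x² + y²). Each prime p ≡ 1 (mod 4) is itself a sum of two squares; find a² by testing p − a² for a perfect square:
  53: 53 − 1² = 52, 53 − 2² = 49 = 7² ⇒ 53 = 2² + 7².
  109: 109 − 1² = 108, 109 − 2² = 105, 109 − 3² = 100 = 10² ⇒ 109 = 3² + 10².
  Combine using the Brahmagupta–Fibonacci identity (a² + b²)(c² + d²) = (ac − bd)² + (ad + bc)² = (ac + bd)² + (ad − bc)²:
  53 · 109 = 5777: from (2² + 7²)(3² + 10²), take (2·3 − 7·10, 2·10 + 7·3) = (6 − 70, 20 + 21) = (-64, 41); dropping signs (only squares matter) gives (64, 41); check 64² + 41² = 4096 + 1681 = 5777 ✓.
  Scale by k = 3: (3·64, 3·41) = (192, 123).
Step 4: Order so x ≤ y and verify: 123² + 192² = 15129 + 36864 = 51993 = n. ✓

n = 51993 = 123² + 192² (one valid representation with x ≤ y).
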